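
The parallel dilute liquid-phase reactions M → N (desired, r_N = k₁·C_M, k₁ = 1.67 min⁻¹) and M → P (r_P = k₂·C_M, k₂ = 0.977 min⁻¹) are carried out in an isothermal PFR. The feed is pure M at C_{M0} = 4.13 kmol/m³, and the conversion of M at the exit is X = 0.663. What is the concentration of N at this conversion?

1.73 kmol/m³

C_M = C_{M0}(1−X) = 1.392 kmol/m³.
Both paths are first order in M, so the instantaneous fraction to N is constant: dC_N/d(−C_M) = k₁/(k₁+k₂) = 0.6309.
C_N = 0.6309·(C_{M0}−C_M) = 0.6309×2.738 = 1.73 kmol/m³.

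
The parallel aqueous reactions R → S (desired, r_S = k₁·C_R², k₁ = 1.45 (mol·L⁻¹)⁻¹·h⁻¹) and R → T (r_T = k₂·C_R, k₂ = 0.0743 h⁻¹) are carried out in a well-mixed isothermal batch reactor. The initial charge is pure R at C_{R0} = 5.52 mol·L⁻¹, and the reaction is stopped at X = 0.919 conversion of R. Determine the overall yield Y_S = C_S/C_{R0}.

C_R = C_{R0}(1−X) = 0.4471 mol·L⁻¹.
Along a PFR/batch, dC_T/dC_R = −r_T/(r_S+r_T) = −k₂/(k₂+k₁·C_R).
Integrating from C_{R0} to C_R: C_T = (0.0743/1.45)·ln[(0.0743+1.45·5.52)/(0.0743+1.45·0.447)] = 0.05124·ln(8.078/0.7226) = 0.1237 mol·L⁻¹.
Then C_S = (C_{R0}−C_R) − C_T = 5.073 − 0.1237 = 4.949 mol·L⁻¹.
Y_S = C_S/C_{R0} = 4.949/5.52 = 0.897.

0.897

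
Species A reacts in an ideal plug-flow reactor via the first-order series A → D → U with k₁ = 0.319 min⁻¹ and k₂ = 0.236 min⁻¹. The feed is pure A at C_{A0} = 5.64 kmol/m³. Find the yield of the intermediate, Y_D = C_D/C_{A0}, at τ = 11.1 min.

0.169

The intermediate concentration in a first-order A→B→C sequence is C_D = k₁C_{A0}(e^(−k₁τ) − e^(−k₂τ))/(k₂−k₁).
e^(−k₁τ) = e^(−0.319×11.1) = e^(−3.541) = 0.02899; e^(−k₂τ) = e^(−2.620) = 0.07283.
C_D = 0.319×5.64/(0.236−0.319) × (0.02899−0.07283) = (-21.68)×(-0.04384) = 0.9504 kmol/m³.
Y_D = C_D/C_{A0} = 0.9504/5.64 = 0.169.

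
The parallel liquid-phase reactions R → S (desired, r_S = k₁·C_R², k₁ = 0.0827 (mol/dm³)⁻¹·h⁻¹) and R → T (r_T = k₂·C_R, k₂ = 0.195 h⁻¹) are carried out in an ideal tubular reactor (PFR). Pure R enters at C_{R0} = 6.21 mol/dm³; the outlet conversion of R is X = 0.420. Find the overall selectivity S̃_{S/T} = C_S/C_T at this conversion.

C_R = C_{R0}(1−X) = 3.602 mol/dm³.
Along a PFR/batch, dC_T/dC_R = −r_T/(r_S+r_T) = −k₂/(k₂+k₁·C_R).
Integrating from C_{R0} to C_R: C_T = (0.195/0.0827)·ln[(0.195+0.0827·6.21)/(0.195+0.0827·3.60)] = 2.358·ln(0.7086/0.4929) = 0.8559 mol/dm³.
Then C_S = (C_{R0}−C_R) − C_T = 2.608 − 0.8559 = 1.752 mol/dm³.
S̃_{S/T} = C_S/C_T = 1.752/0.8559 = 2.05.

2.05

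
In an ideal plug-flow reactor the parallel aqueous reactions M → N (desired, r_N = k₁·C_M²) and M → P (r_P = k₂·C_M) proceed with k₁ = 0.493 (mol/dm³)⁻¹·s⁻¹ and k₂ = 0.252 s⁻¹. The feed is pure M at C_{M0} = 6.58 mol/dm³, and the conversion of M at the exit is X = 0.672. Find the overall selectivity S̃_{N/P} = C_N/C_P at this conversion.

C_M = C_{M0}(1−X) = 2.158 mol/dm³.
Along a PFR/batch, dC_P/dC_M = −r_P/(r_N+r_P) = −k₂/(k₂+k₁·C_M).
Integrating from C_{M0} to C_M: C_P = (0.252/0.493)·ln[(0.252+0.493·6.58)/(0.252+0.493·2.16)] = 0.5112·ln(3.496/1.316) = 0.4994 mol/dm³.
Then C_N = (C_{M0}−C_M) − C_P = 4.422 − 0.4994 = 3.922 mol/dm³.
S̃_{N/P} = C_N/C_P = 3.922/0.4994 = 7.85.

7.85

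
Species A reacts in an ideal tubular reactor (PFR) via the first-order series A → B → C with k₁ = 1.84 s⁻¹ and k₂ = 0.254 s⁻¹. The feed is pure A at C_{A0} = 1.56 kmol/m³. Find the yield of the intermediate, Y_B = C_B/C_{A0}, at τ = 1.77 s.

The intermediate concentration in a first-order A→B→C sequence is C_B = k₁C_{A0}(e^(−k₁τ) − e^(−k₂τ))/(k₂−k₁).
e^(−k₁τ) = e^(−1.84×1.77) = e^(−3.257) = 0.03851; e^(−k₂τ) = e^(−0.4496) = 0.6379.
C_B = 1.84×1.56/(0.254−1.84) × (0.03851−0.6379) = (-1.810)×(-0.5994) = 1.085 kmol/m³.
Y_B = C_B/C_{A0} = 1.085/1.56 = 0.695.

0.695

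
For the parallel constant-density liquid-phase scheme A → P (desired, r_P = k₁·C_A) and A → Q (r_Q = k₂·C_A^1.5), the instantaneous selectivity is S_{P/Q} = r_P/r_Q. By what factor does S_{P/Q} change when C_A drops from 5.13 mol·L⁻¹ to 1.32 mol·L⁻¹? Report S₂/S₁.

1.97

S_{P/Q} = (k₁/k₂)·C_A^-0.5, so S₂/S₁ = (C_{A,2}/C_{A,1})^-0.5.
= (1.32/5.13)^(-0.5) = (0.2573)^(-0.5) = 1.97.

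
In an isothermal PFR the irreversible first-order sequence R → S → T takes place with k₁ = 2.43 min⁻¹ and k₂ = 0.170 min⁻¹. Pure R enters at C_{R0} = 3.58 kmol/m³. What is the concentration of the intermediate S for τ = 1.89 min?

Solving the coupled first-order balances gives C_S(τ) = [k₁/(k₂−k₁)]·C_{R0}·(e^(−k₁τ) − e^(−k₂τ)).
e^(−k₁τ) = e^(−2.43×1.89) = e^(−4.593) = 0.01013; e^(−k₂τ) = e^(−0.3213) = 0.7252.
C_S = 2.43×3.58/(0.170−2.43) × (0.01013−0.7252) = (-3.849)×(-0.7151) = 2.753 kmol/m³.

2.75 kmol/m³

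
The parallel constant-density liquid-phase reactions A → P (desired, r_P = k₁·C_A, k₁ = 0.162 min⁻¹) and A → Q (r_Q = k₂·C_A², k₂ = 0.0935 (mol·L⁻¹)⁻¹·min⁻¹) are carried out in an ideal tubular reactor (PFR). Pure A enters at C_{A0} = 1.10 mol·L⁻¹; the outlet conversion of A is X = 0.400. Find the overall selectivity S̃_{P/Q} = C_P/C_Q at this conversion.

C_A = C_{A0}(1−X) = 0.6600 mol·L⁻¹.
Along a PFR/batch, dC_P/dC_A = −r_P/(r_P+r_Q) = −k₁/(k₁+k₂·C_A).
Integrating from C_{A0} to C_A: C_P = (0.162/0.0935)·ln[(0.162+0.0935·1.10)/(0.162+0.0935·0.660)] = 1.733·ln(0.2649/0.2237) = 0.2925 mol·L⁻¹.
C_Q = (C_{A0}−C_A)−C_P = 0.1475 mol·L⁻¹; S̃_{P/Q} = 0.2925/0.1475 = 1.98.

1.98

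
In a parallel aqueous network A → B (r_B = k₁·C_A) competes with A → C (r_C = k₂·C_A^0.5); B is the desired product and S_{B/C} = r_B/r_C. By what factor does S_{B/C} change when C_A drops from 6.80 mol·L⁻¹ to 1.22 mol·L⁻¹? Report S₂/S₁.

0.424

S_{B/C} = (k₁/k₂)·C_A^0.5, so S₂/S₁ = (C_{A,2}/C_{A,1})^0.5.
= (1.22/6.80)^0.5 = (0.1794)^0.5 = 0.424.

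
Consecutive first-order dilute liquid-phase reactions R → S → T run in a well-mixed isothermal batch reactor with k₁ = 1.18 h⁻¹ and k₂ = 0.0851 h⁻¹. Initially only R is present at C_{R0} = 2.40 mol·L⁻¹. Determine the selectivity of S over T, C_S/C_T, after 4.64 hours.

Solving the coupled first-order balances gives C_S(t) = [k₁/(k₂−k₁)]·C_{R0}·(e^(−k₁t) − e^(−k₂t)).
e^(−k₁t) = e^(−1.18×4.64) = e^(−5.475) = 0.004189; e^(−k₂t) = e^(−0.3949) = 0.6738.
C_S = 1.18×2.40/(0.0851−1.18) × (0.004189−0.6738) = (-2.587)×(-0.6696) = 1.732 mol·L⁻¹.
C_R = C_{R0}e^(−k₁t) = 0.01005 mol·L⁻¹, so C_T = C_{R0}−C_R−C_S = 0.6580 mol·L⁻¹; C_S/C_T = 2.63.

2.63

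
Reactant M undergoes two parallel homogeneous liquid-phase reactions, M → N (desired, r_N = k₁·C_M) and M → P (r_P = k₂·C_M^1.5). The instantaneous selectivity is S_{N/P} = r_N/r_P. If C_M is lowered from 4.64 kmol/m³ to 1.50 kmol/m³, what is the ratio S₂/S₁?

1.76

S_{N/P} = (k₁/k₂)·C_M^-0.5, so S₂/S₁ = (C_{M,2}/C_{M,1})^-0.5.
= (1.50/4.64)^(-0.5) = (0.3233)^(-0.5) = 1.76.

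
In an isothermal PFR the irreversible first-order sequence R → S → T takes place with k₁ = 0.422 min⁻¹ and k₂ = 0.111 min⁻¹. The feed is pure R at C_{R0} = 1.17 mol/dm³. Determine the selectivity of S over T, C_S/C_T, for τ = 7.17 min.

The intermediate concentration in a first-order A→B→C sequence is C_S = k₁C_{R0}(e^(−k₁τ) − e^(−k₂τ))/(k₂−k₁).
e^(−k₁τ) = e^(−0.422×7.17) = e^(−3.026) = 0.04852; e^(−k₂τ) = e^(−0.7959) = 0.4512.
C_S = 0.422×1.17/(0.111−0.422) × (0.04852−0.4512) = (-1.588)×(-0.4027) = 0.6393 mol/dm³.
C_R = C_{R0}e^(−k₁τ) = 0.05677 mol/dm³, so C_T = C_{R0}−C_R−C_S = 0.4740 mol/dm³; C_S/C_T = 1.35.

1.35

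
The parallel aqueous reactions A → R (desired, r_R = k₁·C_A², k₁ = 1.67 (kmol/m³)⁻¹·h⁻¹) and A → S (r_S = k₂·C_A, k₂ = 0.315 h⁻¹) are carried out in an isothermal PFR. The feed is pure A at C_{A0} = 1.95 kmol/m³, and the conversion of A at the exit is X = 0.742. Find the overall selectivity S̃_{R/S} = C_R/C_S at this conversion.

C_A = C_{A0}(1−X) = 0.5031 kmol/m³.
Along a PFR/batch, dC_S/dC_A = −r_S/(r_R+r_S) = −k₂/(k₂+k₁·C_A).
Integrating from C_{A0} to C_A: C_S = (0.315/1.67)·ln[(0.315+1.67·1.95)/(0.315+1.67·0.503)] = 0.1886·ln(3.571/1.155) = 0.2129 kmol/m³.
Then C_R = (C_{A0}−C_A) − C_S = 1.447 − 0.2129 = 1.234 kmol/m³.
S̃_{R/S} = C_R/C_S = 1.234/0.2129 = 5.80.

5.80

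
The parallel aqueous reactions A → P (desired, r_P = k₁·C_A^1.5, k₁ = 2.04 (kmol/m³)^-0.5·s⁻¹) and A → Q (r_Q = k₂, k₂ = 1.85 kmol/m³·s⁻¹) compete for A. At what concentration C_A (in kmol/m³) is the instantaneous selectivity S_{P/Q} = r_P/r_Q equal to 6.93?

3.41 kmol/m³

S_{P/Q} = (k₁/k₂)·C_A^1.5 ⇒ C_A = (S·k₂/k₁)^(1/1.5).
= (6.93×1.85/2.04)^(0.6667) = (6.285)^(0.6667) = 3.41 kmol/m³.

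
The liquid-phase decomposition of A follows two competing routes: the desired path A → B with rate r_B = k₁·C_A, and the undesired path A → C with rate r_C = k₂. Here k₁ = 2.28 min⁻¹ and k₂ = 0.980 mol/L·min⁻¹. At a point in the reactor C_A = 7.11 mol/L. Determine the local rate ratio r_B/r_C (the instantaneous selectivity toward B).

S_{B/C} = r_B/r_C = (k₁·C_A)/(k₂) = (k₁/k₂)·C_A.
= (2.28×7.110) / (0.980) = 16.21/0.9800 = 16.5.
Since the desired path is higher order in A, keeping C_A high (PFR or concentrated feed) favours B.

16.5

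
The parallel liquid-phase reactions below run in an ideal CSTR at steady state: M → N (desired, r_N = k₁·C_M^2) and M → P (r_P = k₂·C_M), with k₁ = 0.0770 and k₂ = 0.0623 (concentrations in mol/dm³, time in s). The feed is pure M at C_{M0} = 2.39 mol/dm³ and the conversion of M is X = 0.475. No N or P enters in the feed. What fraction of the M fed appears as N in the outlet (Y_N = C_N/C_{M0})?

Exit C_M = C_{M0}(1−X) = 2.39×0.525 = 1.255 mol/dm³.
In a CSTR the entire volume is at exit conditions, so r_N = 0.0770×1.255^2 = 0.1212 and r_P = 0.0623×1.255 = 0.07817.
Fraction of consumed M going to N: r_N/(r_N+r_P) = 0.6080.
C_N = 0.6080·C_{M0}·X = 0.6080×2.39×0.475 = 0.690 mol/dm³; Y_N = C_N/C_{M0} = 0.289.

0.289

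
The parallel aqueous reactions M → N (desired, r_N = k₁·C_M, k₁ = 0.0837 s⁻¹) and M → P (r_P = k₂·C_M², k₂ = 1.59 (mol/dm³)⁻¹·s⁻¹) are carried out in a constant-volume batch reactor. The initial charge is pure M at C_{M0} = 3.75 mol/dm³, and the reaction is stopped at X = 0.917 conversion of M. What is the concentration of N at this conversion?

C_M = C_{M0}(1−X) = 0.3112 mol/dm³.
Along a PFR/batch, dC_N/dC_M = −r_N/(r_N+r_P) = −k₁/(k₁+k₂·C_M).
Integrating from C_{M0} to C_M: C_N = (0.0837/1.59)·ln[(0.0837+1.59·3.75)/(0.0837+1.59·0.311)] = 0.05264·ln(6.046/0.5786) = 0.1235 mol/dm³.

0.124 mol/dm³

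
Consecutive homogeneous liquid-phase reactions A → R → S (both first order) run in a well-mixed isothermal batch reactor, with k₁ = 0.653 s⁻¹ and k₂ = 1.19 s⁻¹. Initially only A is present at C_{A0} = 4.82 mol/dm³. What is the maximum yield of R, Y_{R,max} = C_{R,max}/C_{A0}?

For a first-order series the maximum intermediate yield is C_{R,max}/C_{A0} = (k₁/k₂)^[k₂/(k₂−k₁)].
= (0.653/1.19)^(1.19/(1.19−0.653)) = (0.5487)^(2.216) = 0.2645.

0.265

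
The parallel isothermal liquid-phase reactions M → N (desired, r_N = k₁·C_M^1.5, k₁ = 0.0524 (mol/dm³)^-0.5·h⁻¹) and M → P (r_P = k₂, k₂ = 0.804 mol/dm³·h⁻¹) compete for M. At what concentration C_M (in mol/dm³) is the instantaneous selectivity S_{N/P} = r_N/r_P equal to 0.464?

3.70 mol/dm³

S_{N/P} = (k₁/k₂)·C_M^1.5 ⇒ C_M = (S·k₂/k₁)^(1/1.5).
= (0.464×0.804/0.0524)^(0.6667) = (7.119)^(0.6667) = 3.70 mol/dm³.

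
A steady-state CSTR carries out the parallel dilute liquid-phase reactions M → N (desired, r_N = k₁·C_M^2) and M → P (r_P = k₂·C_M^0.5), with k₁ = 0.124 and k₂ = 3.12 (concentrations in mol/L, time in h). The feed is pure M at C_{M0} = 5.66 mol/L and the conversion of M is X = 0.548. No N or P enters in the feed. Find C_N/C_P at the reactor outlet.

Exit C_M = C_{M0}(1−X) = 5.66×0.452 = 2.558 mol/L.
In a CSTR the entire volume is at exit conditions, so r_N = 0.124×2.558^2 = 0.8116 and r_P = 3.12×2.558^0.5 = 4.990.
Overall selectivity = C_N/C_P = r_Nτ/(r_Pτ) = r_N/r_P = 0.163.

0.163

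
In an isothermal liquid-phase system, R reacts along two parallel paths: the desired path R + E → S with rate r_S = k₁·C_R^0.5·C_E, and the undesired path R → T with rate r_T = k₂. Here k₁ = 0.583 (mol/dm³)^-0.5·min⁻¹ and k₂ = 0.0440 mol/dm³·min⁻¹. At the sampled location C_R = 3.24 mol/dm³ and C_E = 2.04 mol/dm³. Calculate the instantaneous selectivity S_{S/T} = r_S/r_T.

48.7

S_{S/T} = r_S/r_T = (k₁·C_R^0.5·C_E)/(k₂) = (k₁/k₂)·C_R^0.5·C_E.
= (0.583×3.240^0.5×2.040) / (0.0440) = 2.141/0.04400 = 48.7.
Since the desired path is higher order in R, keeping C_R high (PFR or concentrated feed) favours S.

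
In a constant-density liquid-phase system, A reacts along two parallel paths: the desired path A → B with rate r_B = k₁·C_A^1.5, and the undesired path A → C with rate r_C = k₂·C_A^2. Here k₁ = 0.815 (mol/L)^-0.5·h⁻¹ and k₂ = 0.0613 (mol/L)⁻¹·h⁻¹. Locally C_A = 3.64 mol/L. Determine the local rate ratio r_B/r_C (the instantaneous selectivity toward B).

6.97

S_{B/C} = r_B/r_C = (k₁·C_A^1.5)/(k₂·C_A^2) = (k₁/k₂)·C_A^-0.5.
= (0.815×3.640^1.5) / (0.0613×3.640^2) = 5.660/0.8122 = 6.97.
The undesired path is higher order in A, so low C_A (CSTR or dilute feed) favours B.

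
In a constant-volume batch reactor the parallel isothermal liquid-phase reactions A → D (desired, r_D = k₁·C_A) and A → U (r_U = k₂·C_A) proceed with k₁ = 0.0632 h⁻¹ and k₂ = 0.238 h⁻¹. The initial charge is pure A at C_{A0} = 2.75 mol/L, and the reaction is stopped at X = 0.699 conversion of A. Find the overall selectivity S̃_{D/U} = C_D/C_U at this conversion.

0.266

C_A = C_{A0}(1−X) = 0.8278 mol/L.
Both paths are first order in A, so the instantaneous fraction to D is constant: dC_D/d(−C_A) = k₁/(k₁+k₂) = 0.2098.
C_D = 0.2098·(C_{A0}−C_A) = 0.2098×1.922 = 0.403 mol/L.
C_U = (C_{A0}−C_A)−C_D = 1.519 mol/L; S̃_{D/U} = 0.4033/1.519 = 0.266.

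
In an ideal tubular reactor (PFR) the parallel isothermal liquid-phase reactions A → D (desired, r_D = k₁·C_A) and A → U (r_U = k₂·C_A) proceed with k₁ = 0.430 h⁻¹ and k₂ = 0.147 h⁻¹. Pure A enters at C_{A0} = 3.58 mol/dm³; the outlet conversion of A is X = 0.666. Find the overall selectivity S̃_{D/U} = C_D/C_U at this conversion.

2.93

C_A = C_{A0}(1−X) = 1.196 mol/dm³.
Both paths are first order in A, so the instantaneous fraction to D is constant: dC_D/d(−C_A) = k₁/(k₁+k₂) = 0.7452.
C_D = 0.7452·(C_{A0}−C_A) = 0.7452×2.384 = 1.78 mol/dm³.
C_U = (C_{A0}−C_A)−C_D = 0.6074 mol/dm³; S̃_{D/U} = 1.777/0.6074 = 2.93.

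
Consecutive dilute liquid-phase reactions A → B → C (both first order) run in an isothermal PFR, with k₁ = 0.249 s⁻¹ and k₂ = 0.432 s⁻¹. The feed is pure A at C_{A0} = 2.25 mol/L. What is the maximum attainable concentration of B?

At the optimum, C_{B,max}/C_{A0} = (k₁/k₂)^[k₂/(k₂−k₁)].
= (0.249/0.432)^(0.432/(0.432−0.249)) = (0.5764)^(2.361) = 0.2724.
C_{B,max} = 0.2724×2.25 = 0.613 mol/L.

0.613 mol/L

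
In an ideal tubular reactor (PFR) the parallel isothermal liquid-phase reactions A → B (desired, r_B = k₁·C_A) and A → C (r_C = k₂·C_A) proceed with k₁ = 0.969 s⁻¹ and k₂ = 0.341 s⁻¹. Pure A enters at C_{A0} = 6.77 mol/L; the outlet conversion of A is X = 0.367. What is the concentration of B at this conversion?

1.84 mol/L

C_A = C_{A0}(1−X) = 4.285 mol/L.
Both paths are first order in A, so the instantaneous fraction to B is constant: dC_B/d(−C_A) = k₁/(k₁+k₂) = 0.7397.
C_B = 0.7397·(C_{A0}−C_A) = 0.7397×2.485 = 1.84 mol/L.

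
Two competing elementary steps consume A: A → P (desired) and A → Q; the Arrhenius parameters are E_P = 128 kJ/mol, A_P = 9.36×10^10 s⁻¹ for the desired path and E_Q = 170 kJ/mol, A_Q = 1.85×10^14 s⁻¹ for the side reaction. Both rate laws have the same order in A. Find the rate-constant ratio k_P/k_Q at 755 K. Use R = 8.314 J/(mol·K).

With equal orders, S_{P/Q} = k_P/k_Q = (A_P/A_Q)·exp[(E_Q−E_P)/(RT)].
(E_Q−E_P)/(RT) = (170−128)×10³/(8.314×755) = 42000/6277 = 6.691.
k_P/k_Q = (9.36×10^10/1.85×10^14)·exp(6.691) = 5.059×10^-4 × 805.1 = 0.407.
Since E_P < E_Q, lowering the temperature improves selectivity toward P.

0.407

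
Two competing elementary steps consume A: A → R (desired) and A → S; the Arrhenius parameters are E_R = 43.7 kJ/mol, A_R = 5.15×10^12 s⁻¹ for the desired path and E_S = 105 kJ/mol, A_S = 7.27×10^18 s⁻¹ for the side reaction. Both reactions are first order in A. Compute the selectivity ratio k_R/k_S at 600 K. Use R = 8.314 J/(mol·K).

0.154

With equal orders, S_{R/S} = k_R/k_S = (A_R/A_S)·exp[(E_S−E_R)/(RT)].
(E_S−E_R)/(RT) = (105−43.7)×10³/(8.314×600) = 61300/4988 = 12.29.
k_R/k_S = (5.15×10^12/7.27×10^18)·exp(12.29) = 7.084×10^-7 × 2.172×10^5 = 0.154.
Since E_R < E_S, lowering the temperature improves selectivity toward R.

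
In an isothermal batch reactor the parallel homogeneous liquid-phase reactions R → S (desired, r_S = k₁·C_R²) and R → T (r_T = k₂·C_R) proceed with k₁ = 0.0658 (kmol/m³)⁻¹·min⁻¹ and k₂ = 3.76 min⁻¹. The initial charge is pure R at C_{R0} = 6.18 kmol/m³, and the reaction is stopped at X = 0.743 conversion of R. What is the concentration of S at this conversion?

0.290 kmol/m³

C_R = C_{R0}(1−X) = 1.588 kmol/m³.
Along a PFR/batch, dC_T/dC_R = −r_T/(r_S+r_T) = −k₂/(k₂+k₁·C_R).
Integrating from C_{R0} to C_R: C_T = (3.76/0.0658)·ln[(3.76+0.0658·6.18)/(3.76+0.0658·1.59)] = 57.14·ln(4.167/3.865) = 4.302 kmol/m³.
Then C_S = (C_{R0}−C_R) − C_T = 4.592 − 4.302 = 0.2902 kmol/m³.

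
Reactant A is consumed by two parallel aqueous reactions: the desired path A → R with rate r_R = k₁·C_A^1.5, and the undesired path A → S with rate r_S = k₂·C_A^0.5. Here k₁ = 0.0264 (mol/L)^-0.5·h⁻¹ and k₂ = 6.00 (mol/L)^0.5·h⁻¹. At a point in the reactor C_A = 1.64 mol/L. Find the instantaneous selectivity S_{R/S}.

0.00722

S_{R/S} = r_R/r_S = (k₁·C_A^1.5)/(k₂·C_A^0.5) = (k₁/k₂)·C_A.
= (0.0264×1.640^1.5) / (6.00×1.640^0.5) = 0.05545/7.684 = 0.00722.
Since the desired path is higher order in A, keeping C_A high (PFR or concentrated feed) favours R.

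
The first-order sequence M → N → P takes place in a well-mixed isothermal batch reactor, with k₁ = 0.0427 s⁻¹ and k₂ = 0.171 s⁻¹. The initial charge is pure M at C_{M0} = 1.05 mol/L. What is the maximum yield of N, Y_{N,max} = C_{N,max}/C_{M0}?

At the optimum, C_{N,max}/C_{M0} = (k₁/k₂)^[k₂/(k₂−k₁)].
= (0.0427/0.171)^(0.171/(0.171−0.0427)) = (0.2497)^(1.333) = 0.1574.

0.157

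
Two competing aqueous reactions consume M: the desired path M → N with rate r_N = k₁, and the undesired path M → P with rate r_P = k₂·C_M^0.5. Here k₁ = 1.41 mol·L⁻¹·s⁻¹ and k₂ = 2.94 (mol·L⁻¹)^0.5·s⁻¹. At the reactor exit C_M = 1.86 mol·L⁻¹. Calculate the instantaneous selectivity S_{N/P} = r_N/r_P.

S_{N/P} = r_N/r_P = (k₁)/(k₂·C_M^0.5) = (k₁/k₂)·C_M^-0.5.
= (1.41) / (2.94×1.860^0.5) = 1.410/4.010 = 0.352.

0.352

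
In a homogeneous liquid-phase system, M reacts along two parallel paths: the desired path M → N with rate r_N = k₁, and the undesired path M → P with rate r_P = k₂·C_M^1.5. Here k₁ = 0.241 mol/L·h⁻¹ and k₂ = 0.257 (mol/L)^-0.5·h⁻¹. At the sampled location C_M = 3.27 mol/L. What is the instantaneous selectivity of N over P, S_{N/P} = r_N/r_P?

0.159

S_{N/P} = r_N/r_P = (k₁)/(k₂·C_M^1.5) = (k₁/k₂)·C_M^-1.5.
= (0.241) / (0.257×3.270^1.5) = 0.2410/1.520 = 0.159.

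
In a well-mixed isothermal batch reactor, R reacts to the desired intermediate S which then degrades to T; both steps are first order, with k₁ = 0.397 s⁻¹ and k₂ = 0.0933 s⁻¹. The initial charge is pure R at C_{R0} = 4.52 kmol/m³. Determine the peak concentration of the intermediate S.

2.90 kmol/m³

Evaluating C_S at t_opt = ln(k₂/k₁)/(k₂−k₁) gives C_{S,max}/C_{R0} = (k₁/k₂)^[k₂/(k₂−k₁)].
= (0.397/0.0933)^(0.0933/(0.0933−0.397)) = (4.255)^(-0.3072) = 0.6409.
C_{S,max} = 0.6409×4.52 = 2.90 kmol/m³.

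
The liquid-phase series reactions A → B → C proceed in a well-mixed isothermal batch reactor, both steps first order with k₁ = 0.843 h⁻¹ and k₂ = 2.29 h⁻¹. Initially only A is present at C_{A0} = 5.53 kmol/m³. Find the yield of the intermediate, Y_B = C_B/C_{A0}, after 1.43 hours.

0.152

For first-order series with pure A initially, C_B(t) = k₁C_{A0}/(k₂−k₁)·(e^(−k₁t) − e^(−k₂t)).
e^(−k₁t) = e^(−0.843×1.43) = e^(−1.205) = 0.2995; e^(−k₂t) = e^(−3.275) = 0.03783.
C_B = 0.843×5.53/(2.29−0.843) × (0.2995−0.03783) = 3.222×0.2617 = 0.8432 kmol/m³.
Y_B = C_B/C_{A0} = 0.8432/5.53 = 0.152.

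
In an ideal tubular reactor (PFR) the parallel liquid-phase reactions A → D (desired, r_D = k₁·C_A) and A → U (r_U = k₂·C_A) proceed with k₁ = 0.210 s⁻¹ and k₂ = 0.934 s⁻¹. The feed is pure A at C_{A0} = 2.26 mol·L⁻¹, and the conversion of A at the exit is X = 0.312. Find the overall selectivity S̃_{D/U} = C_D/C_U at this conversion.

0.225

C_A = C_{A0}(1−X) = 1.555 mol·L⁻¹.
Both paths are first order in A, so the instantaneous fraction to D is constant: dC_D/d(−C_A) = k₁/(k₁+k₂) = 0.1836.
C_D = 0.1836·(C_{A0}−C_A) = 0.1836×0.7051 = 0.129 mol·L⁻¹.
C_U = (C_{A0}−C_A)−C_D = 0.5757 mol·L⁻¹; S̃_{D/U} = 0.1294/0.5757 = 0.225.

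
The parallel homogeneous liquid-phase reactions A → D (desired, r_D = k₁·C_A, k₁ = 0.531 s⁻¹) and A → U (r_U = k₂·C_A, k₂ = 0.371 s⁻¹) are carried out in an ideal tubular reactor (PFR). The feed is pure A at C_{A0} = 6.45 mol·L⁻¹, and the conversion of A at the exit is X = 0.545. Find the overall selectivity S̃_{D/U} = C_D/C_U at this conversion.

1.43

C_A = C_{A0}(1−X) = 2.935 mol·L⁻¹.
Both paths are first order in A, so the instantaneous fraction to D is constant: dC_D/d(−C_A) = k₁/(k₁+k₂) = 0.5887.
C_D = 0.5887·(C_{A0}−C_A) = 0.5887×3.515 = 2.07 mol·L⁻¹.
C_U = (C_{A0}−C_A)−C_D = 1.446 mol·L⁻¹; S̃_{D/U} = 2.069/1.446 = 1.43.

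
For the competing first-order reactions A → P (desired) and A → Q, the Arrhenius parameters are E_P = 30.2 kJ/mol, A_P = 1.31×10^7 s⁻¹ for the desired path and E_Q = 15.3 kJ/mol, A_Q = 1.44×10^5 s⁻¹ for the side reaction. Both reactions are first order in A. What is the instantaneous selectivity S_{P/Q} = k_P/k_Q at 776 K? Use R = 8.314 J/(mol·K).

With equal orders, S_{P/Q} = k_P/k_Q = (A_P/A_Q)·exp[(E_Q−E_P)/(RT)].
(E_Q−E_P)/(RT) = (15.3−30.2)×10³/(8.314×776) = -14900/6452 = -2.309.
k_P/k_Q = (1.31×10^7/1.44×10^5)·exp(-2.309) = 90.97 × 0.09931 = 9.03.
Since E_P > E_Q, raising the temperature improves selectivity toward P.

9.03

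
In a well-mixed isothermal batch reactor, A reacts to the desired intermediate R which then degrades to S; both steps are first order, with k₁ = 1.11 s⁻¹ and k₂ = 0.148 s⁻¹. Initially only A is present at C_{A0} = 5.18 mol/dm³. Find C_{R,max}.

3.80 mol/dm³

At the optimum, C_{R,max}/C_{A0} = (k₁/k₂)^[k₂/(k₂−k₁)].
= (1.11/0.148)^(0.148/(0.148−1.11)) = (7.500)^(-0.1538) = 0.7335.
C_{R,max} = 0.7335×5.18 = 3.80 mol/dm³.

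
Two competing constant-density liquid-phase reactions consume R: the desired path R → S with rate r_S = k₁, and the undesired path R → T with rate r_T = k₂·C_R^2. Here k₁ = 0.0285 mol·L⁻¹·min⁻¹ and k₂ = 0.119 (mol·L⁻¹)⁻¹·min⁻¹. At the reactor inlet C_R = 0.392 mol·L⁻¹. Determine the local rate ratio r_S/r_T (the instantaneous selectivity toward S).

1.56

S_{S/T} = r_S/r_T = (k₁)/(k₂·C_R^2) = (k₁/k₂)·C_R^-2.
= (0.0285) / (0.119×0.3920^2) = 0.02850/0.01829 = 1.56.
The undesired path is higher order in R, so low C_R (CSTR or dilute feed) favours S.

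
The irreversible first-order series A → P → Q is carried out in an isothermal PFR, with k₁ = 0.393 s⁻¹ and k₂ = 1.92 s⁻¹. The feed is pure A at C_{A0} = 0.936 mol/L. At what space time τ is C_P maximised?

1.04 s

For first-order series the maximum of C_P occurs at τ_opt = ln(k₂/k₁)/(k₂−k₁).
= ln(1.92/0.393)/(1.92−0.393) = ln(4.885)/1.527 = 1.586/1.527 = 1.04 s.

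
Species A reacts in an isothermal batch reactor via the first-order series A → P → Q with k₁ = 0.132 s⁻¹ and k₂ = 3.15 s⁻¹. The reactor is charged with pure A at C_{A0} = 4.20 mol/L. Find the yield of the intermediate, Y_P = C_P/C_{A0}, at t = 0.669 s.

Solving the coupled first-order balances gives C_P(t) = [k₁/(k₂−k₁)]·C_{A0}·(e^(−k₁t) − e^(−k₂t)).
e^(−k₁t) = e^(−0.132×0.669) = e^(−0.08831) = 0.9155; e^(−k₂t) = e^(−2.107) = 0.1216.
C_P = 0.132×4.20/(3.15−0.132) × (0.9155−0.1216) = 0.1837×0.7939 = 0.1458 mol/L.
Y_P = C_P/C_{A0} = 0.1458/4.20 = 0.0347.

0.0347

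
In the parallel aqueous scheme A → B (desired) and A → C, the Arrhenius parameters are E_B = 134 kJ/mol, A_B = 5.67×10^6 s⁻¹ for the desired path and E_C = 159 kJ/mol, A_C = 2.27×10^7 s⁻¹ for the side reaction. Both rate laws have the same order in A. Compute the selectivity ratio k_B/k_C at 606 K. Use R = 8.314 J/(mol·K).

35.7

Since both paths have the same order in A, the concentration cancels and S_{B/C} = k_B/k_C = (A_B/A_C)·exp[(E_C−E_B)/(RT)].
(E_C−E_B)/(RT) = (159−134)×10³/(8.314×606) = 25000/5038 = 4.962.
k_B/k_C = (5.67×10^6/2.27×10^7)·exp(4.962) = 0.2498 × 142.9 = 35.7.
Since E_B < E_C, lowering the temperature improves selectivity toward B.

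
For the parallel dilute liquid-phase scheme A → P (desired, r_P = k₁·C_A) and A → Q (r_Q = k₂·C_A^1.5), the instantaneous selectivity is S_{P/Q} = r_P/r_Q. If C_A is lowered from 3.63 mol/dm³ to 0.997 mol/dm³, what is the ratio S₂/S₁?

S_{P/Q} = (k₁/k₂)·C_A^-0.5, so S₂/S₁ = (C_{A,2}/C_{A,1})^-0.5.
= (0.997/3.63)^(-0.5) = (0.2747)^(-0.5) = 1.91.
Selectivity toward P rises as C_A falls — low-concentration operation is favoured.

1.91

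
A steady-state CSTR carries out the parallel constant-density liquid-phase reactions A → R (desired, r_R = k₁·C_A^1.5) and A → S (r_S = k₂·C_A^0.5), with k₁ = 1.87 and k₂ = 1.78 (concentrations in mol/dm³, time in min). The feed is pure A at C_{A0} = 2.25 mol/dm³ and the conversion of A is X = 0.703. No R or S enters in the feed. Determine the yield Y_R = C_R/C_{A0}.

Exit C_A = C_{A0}(1−X) = 2.25×0.297 = 0.6683 mol/dm³.
A CSTR operates uniformly at the exit composition, giving r_R = 1.022 and r_S = 1.455 (each k·C_A^n at C_A = 0.6683).
Fraction of consumed A going to R: r_R/(r_R+r_S) = 0.4125.
C_R = 0.4125·C_{A0}·X = 0.4125×2.25×0.703 = 0.652 mol/dm³; Y_R = C_R/C_{A0} = 0.290.

0.290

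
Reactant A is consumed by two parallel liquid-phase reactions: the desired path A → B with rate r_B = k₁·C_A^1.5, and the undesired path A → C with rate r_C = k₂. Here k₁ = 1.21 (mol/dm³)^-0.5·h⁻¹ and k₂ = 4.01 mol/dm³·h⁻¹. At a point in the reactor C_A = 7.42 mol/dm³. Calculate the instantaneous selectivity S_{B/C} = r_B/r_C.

6.10

S_{B/C} = r_B/r_C = (k₁·C_A^1.5)/(k₂) = (k₁/k₂)·C_A^1.5.
= (1.21×7.420^1.5) / (4.01) = 24.46/4.010 = 6.10.
Since the desired path is higher order in A, keeping C_A high (PFR or concentrated feed) favours B.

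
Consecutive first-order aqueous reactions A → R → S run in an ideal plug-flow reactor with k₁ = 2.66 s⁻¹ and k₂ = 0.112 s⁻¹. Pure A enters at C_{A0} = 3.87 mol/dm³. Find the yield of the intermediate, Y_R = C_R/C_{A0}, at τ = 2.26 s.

0.808

The intermediate concentration in a first-order A→B→C sequence is C_R = k₁C_{A0}(e^(−k₁τ) − e^(−k₂τ))/(k₂−k₁).
e^(−k₁τ) = e^(−2.66×2.26) = e^(−6.012) = 0.002450; e^(−k₂τ) = e^(−0.2531) = 0.7764.
C_R = 2.66×3.87/(0.112−2.66) × (0.002450−0.7764) = (-4.040)×(-0.7739) = 3.127 mol/dm³.
Y_R = C_R/C_{A0} = 3.127/3.87 = 0.808.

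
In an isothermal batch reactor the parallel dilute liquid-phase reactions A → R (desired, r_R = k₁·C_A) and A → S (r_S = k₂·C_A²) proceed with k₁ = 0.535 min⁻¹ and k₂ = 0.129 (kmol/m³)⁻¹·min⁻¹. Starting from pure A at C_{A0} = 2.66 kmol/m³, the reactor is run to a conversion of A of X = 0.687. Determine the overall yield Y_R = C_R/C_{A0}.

C_A = C_{A0}(1−X) = 0.8326 kmol/m³.
Along a PFR/batch, dC_R/dC_A = −r_R/(r_R+r_S) = −k₁/(k₁+k₂·C_A).
Integrating from C_{A0} to C_A: C_R = (0.535/0.129)·ln[(0.535+0.129·2.66)/(0.535+0.129·0.833)] = 4.147·ln(0.8781/0.6424) = 1.296 kmol/m³.
Y_R = C_R/C_{A0} = 1.296/2.66 = 0.487.

0.487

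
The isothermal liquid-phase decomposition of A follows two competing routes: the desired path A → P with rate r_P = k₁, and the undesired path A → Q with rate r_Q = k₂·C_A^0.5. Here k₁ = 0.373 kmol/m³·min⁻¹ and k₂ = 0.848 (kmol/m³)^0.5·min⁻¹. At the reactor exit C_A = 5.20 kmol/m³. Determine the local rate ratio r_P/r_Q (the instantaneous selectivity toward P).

S_{P/Q} = r_P/r_Q = (k₁)/(k₂·C_A^0.5) = (k₁/k₂)·C_A^-0.5.
= (0.373) / (0.848×5.200^0.5) = 0.3730/1.934 = 0.193.
The undesired path is higher order in A, so low C_A (CSTR or dilute feed) favours P.

0.193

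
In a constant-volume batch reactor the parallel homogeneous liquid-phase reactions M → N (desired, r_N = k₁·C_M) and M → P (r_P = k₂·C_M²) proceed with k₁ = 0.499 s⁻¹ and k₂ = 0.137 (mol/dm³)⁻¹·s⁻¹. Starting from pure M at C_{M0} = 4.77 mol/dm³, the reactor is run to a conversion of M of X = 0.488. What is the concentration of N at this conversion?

C_M = C_{M0}(1−X) = 2.442 mol/dm³.
Along a PFR/batch, dC_N/dC_M = −r_N/(r_N+r_P) = −k₁/(k₁+k₂·C_M).
Integrating from C_{M0} to C_M: C_N = (0.499/0.137)·ln[(0.499+0.137·4.77)/(0.499+0.137·2.44)] = 3.642·ln(1.152/0.8336) = 1.180 mol/dm³.

1.18 mol/dm³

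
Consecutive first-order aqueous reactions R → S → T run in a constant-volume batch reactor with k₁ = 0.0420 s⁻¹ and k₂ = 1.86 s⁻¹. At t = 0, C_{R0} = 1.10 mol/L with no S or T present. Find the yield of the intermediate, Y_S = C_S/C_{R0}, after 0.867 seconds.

The intermediate concentration in a first-order A→B→C sequence is C_S = k₁C_{R0}(e^(−k₁t) − e^(−k₂t))/(k₂−k₁).
e^(−k₁t) = e^(−0.0420×0.867) = e^(−0.03641) = 0.9642; e^(−k₂t) = e^(−1.613) = 0.1994.
C_S = 0.0420×1.10/(1.86−0.0420) × (0.9642−0.1994) = 0.02541×0.7649 = 0.01944 mol/L.
Y_S = C_S/C_{R0} = 0.01944/1.10 = 0.0177.

0.0177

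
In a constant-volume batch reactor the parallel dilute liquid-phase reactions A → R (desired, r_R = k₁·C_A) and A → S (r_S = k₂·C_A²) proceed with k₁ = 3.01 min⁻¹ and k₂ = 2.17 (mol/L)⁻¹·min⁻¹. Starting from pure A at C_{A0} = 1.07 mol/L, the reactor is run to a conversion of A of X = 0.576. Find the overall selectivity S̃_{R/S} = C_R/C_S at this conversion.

1.86

C_A = C_{A0}(1−X) = 0.4537 mol/L.
Along a PFR/batch, dC_R/dC_A = −r_R/(r_R+r_S) = −k₁/(k₁+k₂·C_A).
Integrating from C_{A0} to C_A: C_R = (3.01/2.17)·ln[(3.01+2.17·1.07)/(3.01+2.17·0.454)] = 1.387·ln(5.332/3.994) = 0.4006 mol/L.
C_S = (C_{A0}−C_A)−C_R = 0.2157 mol/L; S̃_{R/S} = 0.4006/0.2157 = 1.86.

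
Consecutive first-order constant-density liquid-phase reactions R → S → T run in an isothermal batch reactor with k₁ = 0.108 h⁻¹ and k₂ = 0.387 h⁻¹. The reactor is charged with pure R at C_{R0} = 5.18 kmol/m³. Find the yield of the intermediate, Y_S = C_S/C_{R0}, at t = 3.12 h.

Solving the coupled first-order balances gives C_S(t) = [k₁/(k₂−k₁)]·C_{R0}·(e^(−k₁t) − e^(−k₂t)).
e^(−k₁t) = e^(−0.108×3.12) = e^(−0.3370) = 0.7139; e^(−k₂t) = e^(−1.207) = 0.2990.
C_S = 0.108×5.18/(0.387−0.108) × (0.7139−0.2990) = 2.005×0.4150 = 0.8321 kmol/m³.
Y_S = C_S/C_{R0} = 0.8321/5.18 = 0.161.

0.161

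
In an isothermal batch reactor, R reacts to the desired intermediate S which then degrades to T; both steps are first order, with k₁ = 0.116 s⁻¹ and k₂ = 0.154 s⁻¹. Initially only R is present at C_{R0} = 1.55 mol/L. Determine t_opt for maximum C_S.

For first-order series the maximum of C_S occurs at t_opt = ln(k₂/k₁)/(k₂−k₁).
= ln(0.154/0.116)/(0.154−0.116) = ln(1.328)/0.03800 = 0.2834/0.03800 = 7.46 s.

7.46 s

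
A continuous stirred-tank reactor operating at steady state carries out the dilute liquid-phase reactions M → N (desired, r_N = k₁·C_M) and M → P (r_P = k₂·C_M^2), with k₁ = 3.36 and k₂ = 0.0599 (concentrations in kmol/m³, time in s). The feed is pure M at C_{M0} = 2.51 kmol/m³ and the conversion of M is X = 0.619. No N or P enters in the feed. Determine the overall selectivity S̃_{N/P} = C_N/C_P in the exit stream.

58.7

Exit C_M = C_{M0}(1−X) = 2.51×0.381 = 0.9563 kmol/m³.
Rates in a CSTR are evaluated at the outlet concentration: r_N = 3.36×0.9563 = 3.213, r_P = 0.0599×0.9563^2 = 0.05478.
Overall selectivity = C_N/C_P = r_Nτ/(r_Pτ) = r_N/r_P = 58.7.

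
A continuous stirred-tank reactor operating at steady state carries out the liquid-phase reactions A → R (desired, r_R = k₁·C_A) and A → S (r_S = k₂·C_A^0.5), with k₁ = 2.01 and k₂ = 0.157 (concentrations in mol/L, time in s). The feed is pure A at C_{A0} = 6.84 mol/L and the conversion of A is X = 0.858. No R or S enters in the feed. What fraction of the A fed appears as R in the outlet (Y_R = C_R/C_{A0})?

Exit C_A = C_{A0}(1−X) = 6.84×0.142 = 0.9713 mol/L.
In a CSTR the entire volume is at exit conditions, so r_R = 2.01×0.9713 = 1.952 and r_S = 0.157×0.9713^0.5 = 0.1547.
Fraction of consumed A going to R: r_R/(r_R+r_S) = 0.9266.
C_R = 0.9266·C_{A0}·X = 0.9266×6.84×0.858 = 5.44 mol/L; Y_R = C_R/C_{A0} = 0.795.

0.795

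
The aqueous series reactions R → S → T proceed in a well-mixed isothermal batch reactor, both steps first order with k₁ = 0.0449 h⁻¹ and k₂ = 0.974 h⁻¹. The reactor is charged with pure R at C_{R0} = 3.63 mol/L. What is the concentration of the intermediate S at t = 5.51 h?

The intermediate concentration in a first-order A→B→C sequence is C_S = k₁C_{R0}(e^(−k₁t) − e^(−k₂t))/(k₂−k₁).
e^(−k₁t) = e^(−0.0449×5.51) = e^(−0.2474) = 0.7808; e^(−k₂t) = e^(−5.367) = 0.004669.
C_S = 0.0449×3.63/(0.974−0.0449) × (0.7808−0.004669) = 0.1754×0.7762 = 0.1362 mol/L.

0.136 mol/L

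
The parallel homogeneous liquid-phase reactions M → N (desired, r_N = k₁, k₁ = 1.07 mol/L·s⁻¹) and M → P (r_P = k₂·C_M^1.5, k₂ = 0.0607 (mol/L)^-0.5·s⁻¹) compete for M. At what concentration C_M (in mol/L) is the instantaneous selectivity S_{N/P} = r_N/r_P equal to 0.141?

25.0 mol/L

S_{N/P} = (k₁/k₂)·C_M^-1.5 ⇒ C_M = (S·k₂/k₁)^(1/(-1.5)).
= (0.141×0.0607/1.07)^(-0.6667) = (0.007999)^(-0.6667) = 25.0 mol/L.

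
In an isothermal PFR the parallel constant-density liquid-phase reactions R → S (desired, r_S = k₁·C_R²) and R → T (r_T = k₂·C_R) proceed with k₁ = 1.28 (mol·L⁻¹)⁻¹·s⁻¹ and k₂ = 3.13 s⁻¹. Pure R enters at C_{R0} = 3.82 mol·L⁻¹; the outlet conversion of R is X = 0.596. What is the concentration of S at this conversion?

1.17 mol·L⁻¹

C_R = C_{R0}(1−X) = 1.543 mol·L⁻¹.
Along a PFR/batch, dC_T/dC_R = −r_T/(r_S+r_T) = −k₂/(k₂+k₁·C_R).
Integrating from C_{R0} to C_R: C_T = (3.13/1.28)·ln[(3.13+1.28·3.82)/(3.13+1.28·1.54)] = 2.445·ln(8.020/5.105) = 1.104 mol·L⁻¹.
Then C_S = (C_{R0}−C_R) − C_T = 2.277 − 1.104 = 1.172 mol·L⁻¹.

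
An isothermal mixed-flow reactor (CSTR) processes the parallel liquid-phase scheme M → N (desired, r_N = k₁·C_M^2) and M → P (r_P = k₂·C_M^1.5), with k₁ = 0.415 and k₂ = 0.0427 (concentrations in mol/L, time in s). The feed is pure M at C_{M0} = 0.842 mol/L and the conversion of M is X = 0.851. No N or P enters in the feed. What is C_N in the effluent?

Exit C_M = C_{M0}(1−X) = 0.842×0.149 = 0.1255 mol/L.
Rates in a CSTR are evaluated at the outlet concentration: r_N = 0.415×0.1255^2 = 0.006532, r_P = 0.0427×0.1255^1.5 = 0.001897.
Fraction of consumed M going to N: r_N/(r_N+r_P) = 0.7749.
C_N = 0.7749·C_{M0}·X = 0.7749×0.842×0.851 = 0.555 mol/L.

0.555 mol/L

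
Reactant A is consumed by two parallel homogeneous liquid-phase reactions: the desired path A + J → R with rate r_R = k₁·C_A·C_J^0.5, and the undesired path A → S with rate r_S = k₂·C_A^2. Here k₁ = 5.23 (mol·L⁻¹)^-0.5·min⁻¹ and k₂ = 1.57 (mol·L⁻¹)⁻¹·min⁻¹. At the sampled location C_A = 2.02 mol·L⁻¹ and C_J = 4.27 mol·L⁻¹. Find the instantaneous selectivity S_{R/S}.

S_{R/S} = r_R/r_S = (k₁·C_A·C_J^0.5)/(k₂·C_A^2) = (k₁/k₂)·C_A⁻¹·C_J^0.5.
= (5.23×2.020×4.270^0.5) / (1.57×2.020^2) = 21.83/6.406 = 3.41.

3.41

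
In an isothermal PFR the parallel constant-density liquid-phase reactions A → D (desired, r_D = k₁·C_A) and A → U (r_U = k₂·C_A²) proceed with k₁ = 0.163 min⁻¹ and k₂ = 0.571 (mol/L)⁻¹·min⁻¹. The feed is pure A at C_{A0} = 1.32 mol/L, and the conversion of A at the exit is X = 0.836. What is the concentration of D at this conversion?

0.332 mol/L

C_A = C_{A0}(1−X) = 0.2165 mol/L.
Along a PFR/batch, dC_D/dC_A = −r_D/(r_D+r_U) = −k₁/(k₁+k₂·C_A).
Integrating from C_{A0} to C_A: C_D = (0.163/0.571)·ln[(0.163+0.571·1.32)/(0.163+0.571·0.216)] = 0.2855·ln(0.9167/0.2866) = 0.3319 mol/L.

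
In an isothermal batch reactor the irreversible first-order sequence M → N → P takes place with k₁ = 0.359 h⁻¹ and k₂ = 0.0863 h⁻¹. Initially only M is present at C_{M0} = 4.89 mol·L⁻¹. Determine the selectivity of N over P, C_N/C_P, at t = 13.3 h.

The intermediate concentration in a first-order A→B→C sequence is C_N = k₁C_{M0}(e^(−k₁t) − e^(−k₂t))/(k₂−k₁).
e^(−k₁t) = e^(−0.359×13.3) = e^(−4.775) = 0.008441; e^(−k₂t) = e^(−1.148) = 0.3173.
C_N = 0.359×4.89/(0.0863−0.359) × (0.008441−0.3173) = (-6.438)×(-0.3089) = 1.989 mol·L⁻¹.
C_M = C_{M0}e^(−k₁t) = 0.04127 mol·L⁻¹, so C_P = C_{M0}−C_M−C_N = 2.860 mol·L⁻¹; C_N/C_P = 0.695.

0.695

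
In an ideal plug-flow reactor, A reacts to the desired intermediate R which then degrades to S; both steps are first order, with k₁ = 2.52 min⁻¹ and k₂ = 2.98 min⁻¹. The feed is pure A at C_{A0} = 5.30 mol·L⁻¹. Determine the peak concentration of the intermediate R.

1.79 mol·L⁻¹

Evaluating C_R at τ_opt = ln(k₂/k₁)/(k₂−k₁) gives C_{R,max}/C_{A0} = (k₁/k₂)^[k₂/(k₂−k₁)].
= (2.52/2.98)^(2.98/(2.98−2.52)) = (0.8456)^(6.478) = 0.3375.
C_{R,max} = 0.3375×5.30 = 1.79 mol·L⁻¹.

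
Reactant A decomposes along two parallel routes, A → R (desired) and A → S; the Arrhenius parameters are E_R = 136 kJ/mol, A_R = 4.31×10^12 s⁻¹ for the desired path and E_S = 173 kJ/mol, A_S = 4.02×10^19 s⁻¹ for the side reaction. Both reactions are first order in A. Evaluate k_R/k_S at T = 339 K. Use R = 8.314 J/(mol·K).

0.0539

k_R/k_S = (A_R/A_S)·exp[−(E_R−E_S)/(RT)] = (A_R/A_S)·exp[(E_S−E_R)/(RT)].
(E_S−E_R)/(RT) = (173−136)×10³/(8.314×339) = 37000/2818 = 13.13.
k_R/k_S = (4.31×10^12/4.02×10^19)·exp(13.13) = 1.072×10^-7 × 5.027×10^5 = 0.0539.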